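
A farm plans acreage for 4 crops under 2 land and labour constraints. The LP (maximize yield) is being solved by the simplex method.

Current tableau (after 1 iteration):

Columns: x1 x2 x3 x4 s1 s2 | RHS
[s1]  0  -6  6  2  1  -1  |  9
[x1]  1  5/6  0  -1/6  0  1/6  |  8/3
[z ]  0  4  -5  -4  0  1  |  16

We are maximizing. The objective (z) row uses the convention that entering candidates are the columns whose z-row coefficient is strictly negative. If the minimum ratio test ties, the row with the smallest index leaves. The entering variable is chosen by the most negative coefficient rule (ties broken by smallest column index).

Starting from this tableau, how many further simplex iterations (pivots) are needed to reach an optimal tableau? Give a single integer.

3

pivot: x3 in, s1 out → z = 47/2
pivot: x4 in, x3 out → z = 34
pivot: x2 in, x1 out → z = 116
No improving column remains; optimal.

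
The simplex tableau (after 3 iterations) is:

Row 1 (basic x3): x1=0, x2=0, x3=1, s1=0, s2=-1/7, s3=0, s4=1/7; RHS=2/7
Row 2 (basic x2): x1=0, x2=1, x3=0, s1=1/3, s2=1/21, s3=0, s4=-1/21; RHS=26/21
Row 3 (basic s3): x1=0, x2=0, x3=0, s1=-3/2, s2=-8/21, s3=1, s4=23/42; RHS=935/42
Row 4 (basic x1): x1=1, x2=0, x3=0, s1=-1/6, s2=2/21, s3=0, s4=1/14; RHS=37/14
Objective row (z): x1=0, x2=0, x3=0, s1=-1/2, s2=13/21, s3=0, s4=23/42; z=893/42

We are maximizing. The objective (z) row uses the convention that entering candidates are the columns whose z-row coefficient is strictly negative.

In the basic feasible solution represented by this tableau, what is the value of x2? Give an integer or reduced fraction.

x2 is basic (row 2); its value is the RHS of that row: 26/21.

26/21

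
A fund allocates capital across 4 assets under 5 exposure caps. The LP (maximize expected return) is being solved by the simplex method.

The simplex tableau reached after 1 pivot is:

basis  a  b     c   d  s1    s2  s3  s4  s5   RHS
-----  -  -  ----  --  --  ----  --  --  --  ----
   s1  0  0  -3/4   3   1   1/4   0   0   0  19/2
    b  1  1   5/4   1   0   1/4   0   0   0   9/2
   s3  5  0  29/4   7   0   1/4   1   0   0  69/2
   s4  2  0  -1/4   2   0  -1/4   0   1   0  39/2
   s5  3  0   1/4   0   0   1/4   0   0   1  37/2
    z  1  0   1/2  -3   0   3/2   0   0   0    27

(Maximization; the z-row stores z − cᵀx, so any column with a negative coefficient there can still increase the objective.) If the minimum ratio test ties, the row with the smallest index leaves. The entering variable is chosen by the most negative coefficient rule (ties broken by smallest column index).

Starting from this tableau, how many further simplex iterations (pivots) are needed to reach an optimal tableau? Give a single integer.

2

pivot: d in, s1 out → z = 73/2
pivot: c in, b out → z = 661/18
No improving column remains; optimal.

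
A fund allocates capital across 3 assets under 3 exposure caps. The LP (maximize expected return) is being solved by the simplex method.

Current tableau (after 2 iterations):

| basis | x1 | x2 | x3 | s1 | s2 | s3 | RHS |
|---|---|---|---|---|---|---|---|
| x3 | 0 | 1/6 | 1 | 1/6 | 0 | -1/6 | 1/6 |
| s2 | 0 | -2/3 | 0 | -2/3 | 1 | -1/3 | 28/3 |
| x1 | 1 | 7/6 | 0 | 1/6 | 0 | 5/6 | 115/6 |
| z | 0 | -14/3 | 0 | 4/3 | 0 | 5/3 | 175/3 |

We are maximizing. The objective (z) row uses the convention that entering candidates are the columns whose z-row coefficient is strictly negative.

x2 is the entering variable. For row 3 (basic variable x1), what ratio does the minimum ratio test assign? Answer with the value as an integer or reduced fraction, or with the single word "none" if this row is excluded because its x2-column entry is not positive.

Ratio = RHS / (x2 entry) = (115/6) / (7/6) = 115/7.

115/7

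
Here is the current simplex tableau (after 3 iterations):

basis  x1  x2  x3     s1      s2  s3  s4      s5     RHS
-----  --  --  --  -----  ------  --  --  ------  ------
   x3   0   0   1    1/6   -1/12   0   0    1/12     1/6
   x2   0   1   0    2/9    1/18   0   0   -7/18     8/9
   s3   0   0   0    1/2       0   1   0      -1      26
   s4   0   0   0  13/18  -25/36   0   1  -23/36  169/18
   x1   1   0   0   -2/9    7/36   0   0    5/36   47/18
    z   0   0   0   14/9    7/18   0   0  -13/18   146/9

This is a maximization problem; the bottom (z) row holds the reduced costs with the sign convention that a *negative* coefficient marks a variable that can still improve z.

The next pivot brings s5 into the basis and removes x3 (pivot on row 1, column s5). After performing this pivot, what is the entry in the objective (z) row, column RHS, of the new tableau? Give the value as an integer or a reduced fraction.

Pivot element is row 1, column s5: 1/12.
Normalize row 1: new (row 1, RHS) = (1/6)/(1/12) = 2.
z-row ← z-row − (-13/18)·(new row 1): 146/9 − (-13/18)·2 = 53/3.

53/3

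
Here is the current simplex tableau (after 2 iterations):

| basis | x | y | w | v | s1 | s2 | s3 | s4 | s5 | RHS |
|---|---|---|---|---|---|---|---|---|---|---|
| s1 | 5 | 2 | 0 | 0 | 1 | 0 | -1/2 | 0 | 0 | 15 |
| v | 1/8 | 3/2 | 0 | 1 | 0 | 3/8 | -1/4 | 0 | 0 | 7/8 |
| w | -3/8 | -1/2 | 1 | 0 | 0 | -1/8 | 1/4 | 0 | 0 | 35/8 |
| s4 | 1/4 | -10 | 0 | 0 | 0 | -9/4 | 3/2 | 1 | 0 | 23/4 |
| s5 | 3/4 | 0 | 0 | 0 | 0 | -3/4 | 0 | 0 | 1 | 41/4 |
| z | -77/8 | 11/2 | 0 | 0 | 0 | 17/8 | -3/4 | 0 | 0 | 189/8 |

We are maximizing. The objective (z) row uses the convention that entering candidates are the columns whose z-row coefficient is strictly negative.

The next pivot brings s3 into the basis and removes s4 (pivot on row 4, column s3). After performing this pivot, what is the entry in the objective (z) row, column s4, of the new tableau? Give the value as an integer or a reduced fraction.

Pivot element is row 4, column s3: 3/2.
Normalize row 4: new (row 4, s4) = 1/(3/2) = 2/3.
z-row ← z-row − (-3/4)·(new row 4): 0 − (-3/4)·(2/3) = 1/2.

1/2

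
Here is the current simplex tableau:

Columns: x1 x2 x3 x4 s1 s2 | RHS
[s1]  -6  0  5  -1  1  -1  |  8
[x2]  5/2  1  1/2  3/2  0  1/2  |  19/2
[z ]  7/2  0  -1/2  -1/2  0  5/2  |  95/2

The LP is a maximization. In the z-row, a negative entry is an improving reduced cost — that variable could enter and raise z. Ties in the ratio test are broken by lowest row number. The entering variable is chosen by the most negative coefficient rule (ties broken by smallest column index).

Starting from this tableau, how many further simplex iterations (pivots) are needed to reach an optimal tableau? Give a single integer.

pivot: x3 in, s1 out → z = 483/10
pivot: x4 in, x2 out → z = 825/16
No improving column remains; optimal.

2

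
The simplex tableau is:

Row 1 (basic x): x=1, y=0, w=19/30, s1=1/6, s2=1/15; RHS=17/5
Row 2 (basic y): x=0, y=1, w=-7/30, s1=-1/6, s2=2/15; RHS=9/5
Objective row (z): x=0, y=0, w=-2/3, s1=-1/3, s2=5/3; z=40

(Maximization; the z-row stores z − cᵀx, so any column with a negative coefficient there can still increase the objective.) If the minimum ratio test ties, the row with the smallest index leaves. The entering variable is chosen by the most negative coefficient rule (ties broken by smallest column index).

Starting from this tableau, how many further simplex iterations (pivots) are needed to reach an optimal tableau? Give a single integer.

2

pivot: w in, x out → z = 828/19
pivot: s1 in, w out → z = 234/5
No improving column remains; optimal.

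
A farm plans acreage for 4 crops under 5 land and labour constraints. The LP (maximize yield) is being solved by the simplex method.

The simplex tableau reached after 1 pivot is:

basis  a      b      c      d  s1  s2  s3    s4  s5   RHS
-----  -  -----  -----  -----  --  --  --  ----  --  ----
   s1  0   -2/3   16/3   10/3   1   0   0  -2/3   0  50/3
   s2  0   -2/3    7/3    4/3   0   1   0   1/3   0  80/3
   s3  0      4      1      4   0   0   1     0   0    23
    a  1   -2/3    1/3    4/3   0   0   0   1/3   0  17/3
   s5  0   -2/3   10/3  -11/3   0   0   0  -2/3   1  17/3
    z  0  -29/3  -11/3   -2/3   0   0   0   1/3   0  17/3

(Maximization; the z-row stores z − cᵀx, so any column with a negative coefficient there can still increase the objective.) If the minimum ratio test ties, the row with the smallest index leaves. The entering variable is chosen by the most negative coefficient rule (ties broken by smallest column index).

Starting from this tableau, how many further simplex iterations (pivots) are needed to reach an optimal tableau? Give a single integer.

2

pivot: b in, s3 out → z = 245/4
pivot: c in, s5 out → z = 905/14
No improving column remains; optimal.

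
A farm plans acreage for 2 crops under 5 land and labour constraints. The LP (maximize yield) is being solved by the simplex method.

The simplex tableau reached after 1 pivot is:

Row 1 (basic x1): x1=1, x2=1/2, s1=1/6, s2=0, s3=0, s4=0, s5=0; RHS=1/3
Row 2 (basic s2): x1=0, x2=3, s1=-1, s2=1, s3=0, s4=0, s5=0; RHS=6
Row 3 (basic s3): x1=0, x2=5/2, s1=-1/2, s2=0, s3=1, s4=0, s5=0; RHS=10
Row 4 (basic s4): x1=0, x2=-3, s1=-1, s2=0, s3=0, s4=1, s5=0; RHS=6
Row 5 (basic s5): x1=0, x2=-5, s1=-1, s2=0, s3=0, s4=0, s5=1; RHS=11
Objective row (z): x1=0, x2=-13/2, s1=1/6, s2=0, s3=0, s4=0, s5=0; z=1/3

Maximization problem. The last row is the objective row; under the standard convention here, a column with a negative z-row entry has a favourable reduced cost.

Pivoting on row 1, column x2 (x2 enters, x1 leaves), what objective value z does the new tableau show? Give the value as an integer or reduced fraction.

Minimum ratio for x2: (1/3)/(1/2) = 2/3.
z changes by −(z-row coeff of x2)·ratio = −(-13/2)·(2/3) = 13/3.
New z = 1/3 + (13/3) = 14/3.

14/3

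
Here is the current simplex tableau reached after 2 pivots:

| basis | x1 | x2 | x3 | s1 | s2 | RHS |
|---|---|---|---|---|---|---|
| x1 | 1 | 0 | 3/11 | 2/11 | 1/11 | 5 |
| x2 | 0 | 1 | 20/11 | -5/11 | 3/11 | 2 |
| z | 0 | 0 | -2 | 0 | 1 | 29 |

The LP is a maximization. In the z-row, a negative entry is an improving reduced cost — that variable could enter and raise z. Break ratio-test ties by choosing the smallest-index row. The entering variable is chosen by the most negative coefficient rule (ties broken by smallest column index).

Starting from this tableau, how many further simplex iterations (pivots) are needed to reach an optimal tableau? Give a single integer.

pivot: x3 in, x2 out → z = 156/5
pivot: s1 in, x1 out → z = 203/5
No improving column remains; optimal.

2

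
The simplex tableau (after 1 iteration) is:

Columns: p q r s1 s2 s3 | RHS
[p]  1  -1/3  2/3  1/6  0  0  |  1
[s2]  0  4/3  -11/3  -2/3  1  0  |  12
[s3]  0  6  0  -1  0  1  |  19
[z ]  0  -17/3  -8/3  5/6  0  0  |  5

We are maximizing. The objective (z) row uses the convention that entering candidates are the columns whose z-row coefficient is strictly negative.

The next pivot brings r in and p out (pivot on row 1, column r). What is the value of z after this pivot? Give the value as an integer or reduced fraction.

Minimum ratio for r: 1/(2/3) = 3/2.
z changes by −(z-row coeff of r)·ratio = −(-8/3)·(3/2) = 4.
New z = 5 + 4 = 9.

9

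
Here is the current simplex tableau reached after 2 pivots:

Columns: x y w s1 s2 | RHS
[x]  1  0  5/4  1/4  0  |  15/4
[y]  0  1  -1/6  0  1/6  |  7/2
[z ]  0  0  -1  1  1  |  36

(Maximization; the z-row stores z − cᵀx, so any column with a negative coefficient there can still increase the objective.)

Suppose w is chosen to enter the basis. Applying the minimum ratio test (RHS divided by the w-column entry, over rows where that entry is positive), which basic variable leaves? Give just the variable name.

x

Ratios: row 1 (x): (15/4)/(5/4) = 3; row 2 (y): entry -1/6 ≤ 0, skip.
Minimum ratio 3 is in the x row, so x leaves.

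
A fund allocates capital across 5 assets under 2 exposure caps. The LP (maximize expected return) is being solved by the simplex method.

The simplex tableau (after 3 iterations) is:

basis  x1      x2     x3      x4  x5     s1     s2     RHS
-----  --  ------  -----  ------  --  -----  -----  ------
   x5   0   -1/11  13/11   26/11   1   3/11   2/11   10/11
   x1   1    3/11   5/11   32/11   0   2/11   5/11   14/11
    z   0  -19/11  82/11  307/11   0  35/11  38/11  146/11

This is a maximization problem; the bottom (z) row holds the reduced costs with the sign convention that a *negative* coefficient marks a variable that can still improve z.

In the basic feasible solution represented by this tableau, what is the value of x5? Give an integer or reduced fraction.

10/11

x5 is basic (row 1); its value is the RHS of that row: 10/11.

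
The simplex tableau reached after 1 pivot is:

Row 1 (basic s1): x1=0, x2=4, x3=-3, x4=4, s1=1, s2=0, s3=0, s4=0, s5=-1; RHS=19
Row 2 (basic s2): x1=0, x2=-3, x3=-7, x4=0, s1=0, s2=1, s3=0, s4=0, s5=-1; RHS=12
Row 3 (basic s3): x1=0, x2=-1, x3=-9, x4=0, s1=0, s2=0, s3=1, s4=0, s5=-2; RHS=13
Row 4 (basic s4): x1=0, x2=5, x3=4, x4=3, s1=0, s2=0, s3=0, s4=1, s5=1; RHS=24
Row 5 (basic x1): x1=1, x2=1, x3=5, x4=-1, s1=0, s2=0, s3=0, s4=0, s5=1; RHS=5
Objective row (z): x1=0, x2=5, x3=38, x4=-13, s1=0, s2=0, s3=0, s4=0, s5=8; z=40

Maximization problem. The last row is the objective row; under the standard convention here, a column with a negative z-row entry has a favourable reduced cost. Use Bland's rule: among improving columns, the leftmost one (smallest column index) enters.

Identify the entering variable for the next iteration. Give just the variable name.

Objective-row coefficients: x1: 0, x2: 5, x3: 38, x4: -13, s1: 0, s2: 0, s3: 0, s4: 0, s5: 8.
Improving columns: x4. Bland's rule picks the smallest column index → x4.

x4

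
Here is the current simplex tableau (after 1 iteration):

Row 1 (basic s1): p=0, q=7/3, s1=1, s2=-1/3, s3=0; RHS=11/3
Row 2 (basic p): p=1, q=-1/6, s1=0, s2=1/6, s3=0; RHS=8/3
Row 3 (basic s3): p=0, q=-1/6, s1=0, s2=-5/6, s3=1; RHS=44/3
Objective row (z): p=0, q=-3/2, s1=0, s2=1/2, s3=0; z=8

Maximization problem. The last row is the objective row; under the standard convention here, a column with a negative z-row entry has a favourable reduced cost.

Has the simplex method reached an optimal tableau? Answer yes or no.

no

Column q has objective-row coefficient -3/2, which is negative; an improving pivot exists, so not yet optimal.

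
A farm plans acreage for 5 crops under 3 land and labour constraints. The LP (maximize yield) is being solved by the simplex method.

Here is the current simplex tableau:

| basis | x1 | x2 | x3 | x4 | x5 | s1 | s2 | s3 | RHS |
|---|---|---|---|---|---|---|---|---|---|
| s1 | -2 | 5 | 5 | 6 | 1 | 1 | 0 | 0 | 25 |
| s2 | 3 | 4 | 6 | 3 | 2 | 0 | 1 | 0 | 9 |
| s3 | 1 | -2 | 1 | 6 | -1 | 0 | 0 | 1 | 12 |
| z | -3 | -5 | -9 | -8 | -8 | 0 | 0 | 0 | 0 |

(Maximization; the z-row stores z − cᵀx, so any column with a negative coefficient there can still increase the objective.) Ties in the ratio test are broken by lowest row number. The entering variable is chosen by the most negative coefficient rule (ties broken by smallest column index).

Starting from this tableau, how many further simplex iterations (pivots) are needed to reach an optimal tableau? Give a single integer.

pivot: x3 in, s2 out → z = 27/2
pivot: x5 in, x3 out → z = 36
No improving column remains; optimal.

2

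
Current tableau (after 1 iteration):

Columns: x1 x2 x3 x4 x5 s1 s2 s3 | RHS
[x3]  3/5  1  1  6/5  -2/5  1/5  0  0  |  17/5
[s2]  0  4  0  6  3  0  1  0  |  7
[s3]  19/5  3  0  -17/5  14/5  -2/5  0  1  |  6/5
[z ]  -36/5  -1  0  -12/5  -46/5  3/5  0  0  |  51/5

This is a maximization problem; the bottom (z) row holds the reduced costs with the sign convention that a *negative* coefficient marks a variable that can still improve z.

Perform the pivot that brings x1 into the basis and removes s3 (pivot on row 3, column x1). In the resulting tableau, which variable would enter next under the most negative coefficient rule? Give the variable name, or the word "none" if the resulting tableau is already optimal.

Pivot element 19/5. New z-row = old z-row − (-36/5)·(row 3/(19/5)).
Updated z-row coefficients: x1: 0, x2: 89/19, x3: 0, x4: -168/19, x5: -74/19, s1: -3/19, s2: 0, s3: 36/19.
The most negative is -168/19 in column x4, so x4 would enter next.

x4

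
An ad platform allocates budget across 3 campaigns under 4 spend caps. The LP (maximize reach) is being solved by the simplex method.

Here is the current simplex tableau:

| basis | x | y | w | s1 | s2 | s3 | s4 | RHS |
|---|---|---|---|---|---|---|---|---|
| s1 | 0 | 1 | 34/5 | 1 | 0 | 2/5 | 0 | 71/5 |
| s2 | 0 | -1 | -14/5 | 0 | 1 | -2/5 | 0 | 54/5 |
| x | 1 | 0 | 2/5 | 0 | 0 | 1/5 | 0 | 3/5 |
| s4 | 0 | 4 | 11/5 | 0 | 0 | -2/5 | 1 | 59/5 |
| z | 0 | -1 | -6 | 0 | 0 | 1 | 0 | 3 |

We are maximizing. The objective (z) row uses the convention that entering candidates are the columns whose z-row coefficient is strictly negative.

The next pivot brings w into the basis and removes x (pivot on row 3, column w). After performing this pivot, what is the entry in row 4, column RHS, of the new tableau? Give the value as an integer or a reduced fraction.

17/2

Pivot element is row 3, column w: 2/5.
Normalize row 3: new (row 3, RHS) = (3/5)/(2/5) = 3/2.
row 4 ← row 4 − (11/5)·(new row 3): 59/5 − (11/5)·(3/2) = 17/2.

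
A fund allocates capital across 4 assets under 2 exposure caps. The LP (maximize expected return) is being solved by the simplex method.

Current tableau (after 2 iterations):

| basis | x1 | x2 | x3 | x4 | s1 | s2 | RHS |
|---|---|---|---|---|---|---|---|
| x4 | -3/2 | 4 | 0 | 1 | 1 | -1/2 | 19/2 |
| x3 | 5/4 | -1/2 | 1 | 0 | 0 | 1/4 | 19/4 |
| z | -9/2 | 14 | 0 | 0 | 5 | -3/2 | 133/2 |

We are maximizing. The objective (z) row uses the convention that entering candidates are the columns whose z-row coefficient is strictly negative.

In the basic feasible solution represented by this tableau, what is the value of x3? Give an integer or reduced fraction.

x3 is basic (row 2); its value is the RHS of that row: 19/4.

19/4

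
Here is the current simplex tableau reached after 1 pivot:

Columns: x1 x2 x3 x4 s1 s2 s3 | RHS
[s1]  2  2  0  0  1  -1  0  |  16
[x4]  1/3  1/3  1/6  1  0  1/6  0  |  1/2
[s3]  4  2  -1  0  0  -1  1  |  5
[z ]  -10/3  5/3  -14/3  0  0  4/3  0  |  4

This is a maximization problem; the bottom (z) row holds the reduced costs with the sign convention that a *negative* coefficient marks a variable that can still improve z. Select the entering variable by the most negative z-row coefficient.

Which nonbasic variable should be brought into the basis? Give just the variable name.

Objective-row coefficients: x1: -10/3, x2: 5/3, x3: -14/3, x4: 0, s1: 0, s2: 4/3, s3: 0.
The most negative is -14/3 in column x3, so x3 enters.

x3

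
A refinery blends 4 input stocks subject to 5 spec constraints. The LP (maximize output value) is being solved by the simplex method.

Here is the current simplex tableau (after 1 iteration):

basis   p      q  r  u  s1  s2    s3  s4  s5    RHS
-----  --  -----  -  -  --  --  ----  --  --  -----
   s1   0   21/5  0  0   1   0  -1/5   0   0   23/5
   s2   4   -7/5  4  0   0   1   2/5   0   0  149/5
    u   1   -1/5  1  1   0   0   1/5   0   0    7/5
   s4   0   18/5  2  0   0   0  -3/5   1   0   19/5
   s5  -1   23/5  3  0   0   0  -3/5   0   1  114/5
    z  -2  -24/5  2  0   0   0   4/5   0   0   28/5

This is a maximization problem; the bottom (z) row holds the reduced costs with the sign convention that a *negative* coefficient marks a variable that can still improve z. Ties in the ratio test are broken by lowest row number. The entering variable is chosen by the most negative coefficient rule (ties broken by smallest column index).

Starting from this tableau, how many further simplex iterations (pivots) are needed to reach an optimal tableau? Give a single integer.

pivot: q in, s4 out → z = 32/3
pivot: p in, u out → z = 125/9
No improving column remains; optimal.

2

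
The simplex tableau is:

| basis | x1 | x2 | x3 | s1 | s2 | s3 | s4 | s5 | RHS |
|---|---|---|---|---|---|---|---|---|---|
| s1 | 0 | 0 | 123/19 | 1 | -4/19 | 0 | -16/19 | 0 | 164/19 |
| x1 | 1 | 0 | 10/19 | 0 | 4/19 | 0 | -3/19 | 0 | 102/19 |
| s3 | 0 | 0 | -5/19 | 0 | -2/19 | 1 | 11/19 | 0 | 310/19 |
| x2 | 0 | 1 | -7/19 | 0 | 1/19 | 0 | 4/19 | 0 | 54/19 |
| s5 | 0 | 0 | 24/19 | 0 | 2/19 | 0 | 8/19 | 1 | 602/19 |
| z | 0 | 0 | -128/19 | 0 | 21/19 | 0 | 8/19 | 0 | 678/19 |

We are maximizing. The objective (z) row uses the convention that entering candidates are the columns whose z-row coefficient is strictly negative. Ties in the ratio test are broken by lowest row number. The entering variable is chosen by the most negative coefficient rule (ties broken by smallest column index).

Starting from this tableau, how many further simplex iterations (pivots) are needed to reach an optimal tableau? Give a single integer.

pivot: x3 in, s1 out → z = 134/3
pivot: s4 in, x2 out → z = 54
No improving column remains; optimal.

2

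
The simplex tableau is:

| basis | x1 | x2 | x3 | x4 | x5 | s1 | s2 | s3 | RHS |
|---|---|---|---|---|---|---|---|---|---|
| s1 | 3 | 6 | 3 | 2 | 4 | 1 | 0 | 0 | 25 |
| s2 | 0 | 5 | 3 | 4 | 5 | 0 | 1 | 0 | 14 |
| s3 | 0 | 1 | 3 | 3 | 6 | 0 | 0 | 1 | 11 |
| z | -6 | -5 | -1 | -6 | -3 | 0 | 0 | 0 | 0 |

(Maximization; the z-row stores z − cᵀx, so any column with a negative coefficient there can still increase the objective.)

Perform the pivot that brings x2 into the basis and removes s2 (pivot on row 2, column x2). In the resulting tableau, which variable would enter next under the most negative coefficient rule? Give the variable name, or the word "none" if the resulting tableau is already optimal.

x1

Pivot element 5. New z-row = old z-row − (-5)·(row 2/5).
Updated z-row coefficients: x1: -6, x2: 0, x3: 2, x4: -2, x5: 2, s1: 0, s2: 1, s3: 0.
The most negative is -6 in column x1, so x1 would enter next.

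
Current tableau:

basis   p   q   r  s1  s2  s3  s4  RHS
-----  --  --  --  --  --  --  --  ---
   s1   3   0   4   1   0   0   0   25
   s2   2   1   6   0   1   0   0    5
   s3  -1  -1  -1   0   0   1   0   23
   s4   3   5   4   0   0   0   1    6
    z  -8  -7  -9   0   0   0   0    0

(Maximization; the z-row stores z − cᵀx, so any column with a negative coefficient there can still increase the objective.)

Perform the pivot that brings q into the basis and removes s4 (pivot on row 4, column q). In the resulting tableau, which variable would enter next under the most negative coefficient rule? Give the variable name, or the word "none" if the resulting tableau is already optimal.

Pivot element 5. New z-row = old z-row − (-7)·(row 4/5).
Updated z-row coefficients: p: -19/5, q: 0, r: -17/5, s1: 0, s2: 0, s3: 0, s4: 7/5.
The most negative is -19/5 in column p, so p would enter next.

p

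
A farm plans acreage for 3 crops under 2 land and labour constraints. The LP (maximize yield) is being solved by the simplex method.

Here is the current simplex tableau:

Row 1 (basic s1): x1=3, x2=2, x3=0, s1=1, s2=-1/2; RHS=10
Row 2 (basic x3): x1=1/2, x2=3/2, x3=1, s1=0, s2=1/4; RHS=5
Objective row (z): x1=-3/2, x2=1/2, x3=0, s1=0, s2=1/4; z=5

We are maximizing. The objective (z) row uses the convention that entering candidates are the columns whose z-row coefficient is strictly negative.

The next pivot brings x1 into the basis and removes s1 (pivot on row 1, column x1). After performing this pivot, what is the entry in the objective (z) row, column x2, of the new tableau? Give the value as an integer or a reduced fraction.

Pivot element is row 1, column x1: 3.
Normalize row 1: new (row 1, x2) = 2/3 = 2/3.
z-row ← z-row − (-3/2)·(new row 1): 1/2 − (-3/2)·(2/3) = 3/2.

3/2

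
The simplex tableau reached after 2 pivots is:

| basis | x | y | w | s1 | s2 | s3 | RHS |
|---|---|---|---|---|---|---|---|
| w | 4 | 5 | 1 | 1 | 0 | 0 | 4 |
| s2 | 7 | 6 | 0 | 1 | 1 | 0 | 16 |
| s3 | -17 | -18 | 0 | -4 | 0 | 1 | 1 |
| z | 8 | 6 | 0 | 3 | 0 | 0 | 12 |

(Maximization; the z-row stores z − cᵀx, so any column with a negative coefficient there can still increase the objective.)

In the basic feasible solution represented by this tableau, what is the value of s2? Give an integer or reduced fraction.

16

s2 is basic (row 2); its value is the RHS of that row: 16.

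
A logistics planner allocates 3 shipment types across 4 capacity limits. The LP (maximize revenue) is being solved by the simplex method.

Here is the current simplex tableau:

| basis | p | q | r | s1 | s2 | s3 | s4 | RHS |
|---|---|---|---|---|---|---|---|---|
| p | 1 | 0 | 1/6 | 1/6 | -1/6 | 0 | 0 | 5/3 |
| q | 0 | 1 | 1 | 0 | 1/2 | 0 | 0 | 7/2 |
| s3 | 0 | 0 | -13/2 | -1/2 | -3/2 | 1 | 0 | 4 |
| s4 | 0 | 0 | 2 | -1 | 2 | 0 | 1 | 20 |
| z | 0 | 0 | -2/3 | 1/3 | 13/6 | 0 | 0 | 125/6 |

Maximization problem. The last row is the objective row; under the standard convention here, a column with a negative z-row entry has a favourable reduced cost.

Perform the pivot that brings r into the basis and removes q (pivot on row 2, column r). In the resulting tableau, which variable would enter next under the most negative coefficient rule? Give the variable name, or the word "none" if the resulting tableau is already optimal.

Pivot element 1. New z-row = old z-row − (-2/3)·(row 2/1).
Updated z-row coefficients: p: 0, q: 2/3, r: 0, s1: 1/3, s2: 5/2, s3: 0, s4: 0.
No coefficient is strictly negative; the tableau after this pivot is optimal.

none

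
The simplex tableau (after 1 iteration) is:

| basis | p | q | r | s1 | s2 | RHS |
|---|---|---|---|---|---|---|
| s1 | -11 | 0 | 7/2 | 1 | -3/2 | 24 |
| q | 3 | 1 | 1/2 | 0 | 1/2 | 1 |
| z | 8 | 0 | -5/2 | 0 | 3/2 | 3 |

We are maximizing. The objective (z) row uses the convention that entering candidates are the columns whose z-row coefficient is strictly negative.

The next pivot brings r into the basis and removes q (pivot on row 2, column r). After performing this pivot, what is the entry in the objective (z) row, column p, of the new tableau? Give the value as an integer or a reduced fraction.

23

Pivot element is row 2, column r: 1/2.
Normalize row 2: new (row 2, p) = 3/(1/2) = 6.
z-row ← z-row − (-5/2)·(new row 2): 8 − (-5/2)·6 = 23.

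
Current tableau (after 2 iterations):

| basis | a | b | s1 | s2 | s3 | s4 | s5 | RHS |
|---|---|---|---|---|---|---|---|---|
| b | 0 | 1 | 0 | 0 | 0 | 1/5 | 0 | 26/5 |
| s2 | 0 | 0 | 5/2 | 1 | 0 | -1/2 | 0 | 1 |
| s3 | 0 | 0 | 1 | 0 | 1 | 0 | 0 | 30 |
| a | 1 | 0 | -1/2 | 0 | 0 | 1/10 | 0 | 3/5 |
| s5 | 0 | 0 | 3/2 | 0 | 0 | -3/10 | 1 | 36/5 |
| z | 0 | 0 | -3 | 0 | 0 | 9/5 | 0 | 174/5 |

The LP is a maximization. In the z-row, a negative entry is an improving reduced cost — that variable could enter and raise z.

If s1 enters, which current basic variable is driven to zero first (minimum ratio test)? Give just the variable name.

s2

Ratios: row 1 (b): entry 0 ≤ 0, skip; row 2 (s2): 1/(5/2) = 2/5; row 3 (s3): 30/1 = 30; row 4 (a): entry -1/2 ≤ 0, skip; row 5 (s5): (36/5)/(3/2) = 24/5.
Minimum ratio 2/5 is in the s2 row, so s2 leaves.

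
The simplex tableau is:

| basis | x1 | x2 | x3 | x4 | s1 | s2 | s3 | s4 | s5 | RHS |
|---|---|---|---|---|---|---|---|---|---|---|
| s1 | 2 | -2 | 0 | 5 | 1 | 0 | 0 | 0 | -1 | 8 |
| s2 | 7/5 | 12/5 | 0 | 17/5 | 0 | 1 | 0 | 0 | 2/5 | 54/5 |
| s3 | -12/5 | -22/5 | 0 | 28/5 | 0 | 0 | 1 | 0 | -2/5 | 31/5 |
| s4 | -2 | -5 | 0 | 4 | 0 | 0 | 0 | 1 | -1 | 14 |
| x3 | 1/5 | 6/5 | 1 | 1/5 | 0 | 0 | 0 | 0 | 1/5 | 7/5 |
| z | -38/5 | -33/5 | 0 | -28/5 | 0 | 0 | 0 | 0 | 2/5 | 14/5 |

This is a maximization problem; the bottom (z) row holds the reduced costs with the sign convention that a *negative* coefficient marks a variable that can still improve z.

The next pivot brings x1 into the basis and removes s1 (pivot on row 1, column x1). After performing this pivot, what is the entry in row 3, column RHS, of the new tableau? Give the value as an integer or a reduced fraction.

Pivot element is row 1, column x1: 2.
Normalize row 1: new (row 1, RHS) = 8/2 = 4.
row 3 ← row 3 − (-12/5)·(new row 1): 31/5 − (-12/5)·4 = 79/5.

79/5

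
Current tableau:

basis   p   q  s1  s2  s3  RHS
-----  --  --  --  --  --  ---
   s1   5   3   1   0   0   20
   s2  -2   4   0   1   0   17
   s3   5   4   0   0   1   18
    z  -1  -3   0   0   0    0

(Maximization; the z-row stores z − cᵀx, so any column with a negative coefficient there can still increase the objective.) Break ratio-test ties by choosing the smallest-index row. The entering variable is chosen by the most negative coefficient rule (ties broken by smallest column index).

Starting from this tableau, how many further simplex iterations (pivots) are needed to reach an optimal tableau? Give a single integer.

2

pivot: q in, s2 out → z = 51/4
pivot: p in, s3 out → z = 367/28
No improving column remains; optimal.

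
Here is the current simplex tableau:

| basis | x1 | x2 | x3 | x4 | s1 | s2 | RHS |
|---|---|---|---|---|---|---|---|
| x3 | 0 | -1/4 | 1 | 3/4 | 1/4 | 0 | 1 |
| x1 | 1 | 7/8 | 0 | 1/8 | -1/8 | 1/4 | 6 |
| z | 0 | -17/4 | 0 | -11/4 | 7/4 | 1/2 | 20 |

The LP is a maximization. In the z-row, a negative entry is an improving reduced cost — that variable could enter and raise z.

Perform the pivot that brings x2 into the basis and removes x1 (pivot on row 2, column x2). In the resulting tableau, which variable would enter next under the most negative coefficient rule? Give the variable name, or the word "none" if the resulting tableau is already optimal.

x4

Pivot element 7/8. New z-row = old z-row − (-17/4)·(row 2/(7/8)).
Updated z-row coefficients: x1: 34/7, x2: 0, x3: 0, x4: -15/7, s1: 8/7, s2: 12/7.
The most negative is -15/7 in column x4, so x4 would enter next.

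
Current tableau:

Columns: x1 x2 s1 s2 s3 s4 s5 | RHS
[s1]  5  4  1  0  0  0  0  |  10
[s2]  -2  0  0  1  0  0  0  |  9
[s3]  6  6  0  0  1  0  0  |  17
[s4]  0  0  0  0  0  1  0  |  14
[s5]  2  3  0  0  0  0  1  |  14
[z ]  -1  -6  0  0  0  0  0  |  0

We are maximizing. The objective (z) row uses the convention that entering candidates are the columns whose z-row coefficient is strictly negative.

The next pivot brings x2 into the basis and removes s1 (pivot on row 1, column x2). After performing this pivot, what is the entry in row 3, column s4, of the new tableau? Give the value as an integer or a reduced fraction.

0

Pivot element is row 1, column x2: 4.
Normalize row 1: new (row 1, s4) = 0/4 = 0.
row 3 ← row 3 − 6·(new row 1): 0 − 6·0 = 0.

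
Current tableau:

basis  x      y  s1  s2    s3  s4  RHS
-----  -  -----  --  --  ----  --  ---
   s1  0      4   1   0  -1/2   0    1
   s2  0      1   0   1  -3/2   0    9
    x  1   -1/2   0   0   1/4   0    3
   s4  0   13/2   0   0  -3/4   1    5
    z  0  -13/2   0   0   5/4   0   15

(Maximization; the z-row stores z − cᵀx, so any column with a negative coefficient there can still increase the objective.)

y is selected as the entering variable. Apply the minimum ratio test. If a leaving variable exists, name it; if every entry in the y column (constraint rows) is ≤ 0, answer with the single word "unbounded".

s1

Ratios: row 1 (s1): 1/4 = 1/4; row 2 (s2): 9/1 = 9; row 3 (x): entry -1/2 ≤ 0, skip; row 4 (s4): 5/(13/2) = 10/13.
Minimum ratio is in the s1 row, so s1 leaves.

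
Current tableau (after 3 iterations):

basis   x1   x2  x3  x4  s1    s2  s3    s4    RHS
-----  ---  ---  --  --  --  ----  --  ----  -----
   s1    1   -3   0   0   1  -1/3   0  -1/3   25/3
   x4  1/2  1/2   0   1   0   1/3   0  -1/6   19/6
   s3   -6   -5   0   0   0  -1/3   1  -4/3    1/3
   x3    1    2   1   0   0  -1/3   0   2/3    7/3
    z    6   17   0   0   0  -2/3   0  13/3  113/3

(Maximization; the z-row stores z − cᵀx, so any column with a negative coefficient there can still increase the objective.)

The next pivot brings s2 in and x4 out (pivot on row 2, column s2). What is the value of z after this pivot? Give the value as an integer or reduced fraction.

Minimum ratio for s2: (19/6)/(1/3) = 19/2.
z changes by −(z-row coeff of s2)·ratio = −(-2/3)·(19/2) = 19/3.
New z = 113/3 + (19/3) = 44.

44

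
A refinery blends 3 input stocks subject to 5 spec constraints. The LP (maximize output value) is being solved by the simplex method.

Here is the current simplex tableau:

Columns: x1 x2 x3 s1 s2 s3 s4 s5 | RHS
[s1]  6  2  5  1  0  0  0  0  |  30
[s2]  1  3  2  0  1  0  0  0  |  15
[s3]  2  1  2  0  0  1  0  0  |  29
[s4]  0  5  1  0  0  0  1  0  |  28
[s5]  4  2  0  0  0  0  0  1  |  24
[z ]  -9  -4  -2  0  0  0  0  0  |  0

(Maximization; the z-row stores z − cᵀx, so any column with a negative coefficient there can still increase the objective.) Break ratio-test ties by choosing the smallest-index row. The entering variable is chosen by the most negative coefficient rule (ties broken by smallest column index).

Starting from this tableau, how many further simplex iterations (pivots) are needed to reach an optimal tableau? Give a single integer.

pivot: x1 in, s1 out → z = 45
pivot: x2 in, s2 out → z = 195/4
No improving column remains; optimal.

2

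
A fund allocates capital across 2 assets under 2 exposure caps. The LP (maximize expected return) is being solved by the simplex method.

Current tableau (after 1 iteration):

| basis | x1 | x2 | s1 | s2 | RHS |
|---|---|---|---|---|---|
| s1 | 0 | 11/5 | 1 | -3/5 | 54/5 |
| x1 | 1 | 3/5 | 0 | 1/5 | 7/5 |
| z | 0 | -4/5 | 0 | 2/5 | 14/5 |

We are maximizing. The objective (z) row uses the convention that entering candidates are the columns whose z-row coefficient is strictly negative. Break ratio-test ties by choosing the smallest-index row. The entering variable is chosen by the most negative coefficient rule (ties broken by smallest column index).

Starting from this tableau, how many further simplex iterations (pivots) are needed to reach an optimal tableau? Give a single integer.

pivot: x2 in, x1 out → z = 14/3
No improving column remains; optimal.

1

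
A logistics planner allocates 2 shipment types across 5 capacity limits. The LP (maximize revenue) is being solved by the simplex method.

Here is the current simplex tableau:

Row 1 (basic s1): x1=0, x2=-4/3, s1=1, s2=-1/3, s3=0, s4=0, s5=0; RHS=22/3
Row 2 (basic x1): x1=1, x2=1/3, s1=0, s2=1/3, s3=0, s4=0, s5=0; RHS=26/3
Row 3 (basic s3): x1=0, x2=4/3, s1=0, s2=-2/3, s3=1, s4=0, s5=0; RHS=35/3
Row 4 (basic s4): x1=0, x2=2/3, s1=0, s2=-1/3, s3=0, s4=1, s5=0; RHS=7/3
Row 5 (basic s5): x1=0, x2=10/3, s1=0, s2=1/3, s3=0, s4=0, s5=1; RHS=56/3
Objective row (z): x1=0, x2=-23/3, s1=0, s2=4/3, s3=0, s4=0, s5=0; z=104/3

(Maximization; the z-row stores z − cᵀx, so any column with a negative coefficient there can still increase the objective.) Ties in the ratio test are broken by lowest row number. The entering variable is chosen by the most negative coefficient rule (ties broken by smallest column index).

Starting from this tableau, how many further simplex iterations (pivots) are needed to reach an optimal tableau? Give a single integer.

pivot: x2 in, s4 out → z = 123/2
pivot: s2 in, s5 out → z = 281/4
No improving column remains; optimal.

2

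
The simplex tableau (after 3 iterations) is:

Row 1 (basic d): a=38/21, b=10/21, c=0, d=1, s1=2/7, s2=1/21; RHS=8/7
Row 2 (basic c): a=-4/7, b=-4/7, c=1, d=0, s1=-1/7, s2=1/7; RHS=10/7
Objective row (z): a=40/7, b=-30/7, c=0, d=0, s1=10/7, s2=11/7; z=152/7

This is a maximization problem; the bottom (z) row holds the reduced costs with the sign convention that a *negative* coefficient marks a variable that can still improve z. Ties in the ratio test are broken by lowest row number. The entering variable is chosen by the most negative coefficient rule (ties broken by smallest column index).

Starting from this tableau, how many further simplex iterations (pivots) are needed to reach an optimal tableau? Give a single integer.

1

pivot: b in, d out → z = 32
No improving column remains; optimal.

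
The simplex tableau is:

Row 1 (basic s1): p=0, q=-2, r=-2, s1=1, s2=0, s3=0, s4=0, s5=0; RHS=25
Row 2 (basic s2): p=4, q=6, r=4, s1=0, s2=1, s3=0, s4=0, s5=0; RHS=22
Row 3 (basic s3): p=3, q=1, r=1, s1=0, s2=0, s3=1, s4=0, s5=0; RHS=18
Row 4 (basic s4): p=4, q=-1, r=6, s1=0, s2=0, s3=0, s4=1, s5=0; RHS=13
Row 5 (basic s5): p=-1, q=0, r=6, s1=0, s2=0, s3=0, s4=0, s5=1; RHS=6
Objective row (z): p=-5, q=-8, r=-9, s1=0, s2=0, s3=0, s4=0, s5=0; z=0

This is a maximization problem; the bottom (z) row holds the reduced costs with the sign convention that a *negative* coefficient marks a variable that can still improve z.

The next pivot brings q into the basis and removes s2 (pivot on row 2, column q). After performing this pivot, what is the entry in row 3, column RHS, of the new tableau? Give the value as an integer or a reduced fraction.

43/3

Pivot element is row 2, column q: 6.
Normalize row 2: new (row 2, RHS) = 22/6 = 11/3.
row 3 ← row 3 − 1·(new row 2): 18 − 1·(11/3) = 43/3.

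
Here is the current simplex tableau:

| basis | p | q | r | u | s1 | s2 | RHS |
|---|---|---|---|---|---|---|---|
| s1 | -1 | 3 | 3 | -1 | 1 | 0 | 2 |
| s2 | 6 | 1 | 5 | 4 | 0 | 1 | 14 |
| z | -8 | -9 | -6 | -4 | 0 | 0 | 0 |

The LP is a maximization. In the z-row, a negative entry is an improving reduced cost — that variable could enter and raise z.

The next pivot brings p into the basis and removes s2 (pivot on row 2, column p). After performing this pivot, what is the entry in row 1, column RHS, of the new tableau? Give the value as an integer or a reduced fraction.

13/3

Pivot element is row 2, column p: 6.
Normalize row 2: new (row 2, RHS) = 14/6 = 7/3.
row 1 ← row 1 − (-1)·(new row 2): 2 − (-1)·(7/3) = 13/3.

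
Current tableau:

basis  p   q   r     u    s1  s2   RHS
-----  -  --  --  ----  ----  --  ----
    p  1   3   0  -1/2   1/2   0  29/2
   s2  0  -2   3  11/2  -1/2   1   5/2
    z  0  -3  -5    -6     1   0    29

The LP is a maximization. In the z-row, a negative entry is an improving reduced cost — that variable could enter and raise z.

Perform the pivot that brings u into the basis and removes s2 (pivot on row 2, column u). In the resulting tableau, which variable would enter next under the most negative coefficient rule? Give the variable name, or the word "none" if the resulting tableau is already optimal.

q

Pivot element 11/2. New z-row = old z-row − (-6)·(row 2/(11/2)).
Updated z-row coefficients: p: 0, q: -57/11, r: -19/11, u: 0, s1: 5/11, s2: 12/11.
The most negative is -57/11 in column q, so q would enter next.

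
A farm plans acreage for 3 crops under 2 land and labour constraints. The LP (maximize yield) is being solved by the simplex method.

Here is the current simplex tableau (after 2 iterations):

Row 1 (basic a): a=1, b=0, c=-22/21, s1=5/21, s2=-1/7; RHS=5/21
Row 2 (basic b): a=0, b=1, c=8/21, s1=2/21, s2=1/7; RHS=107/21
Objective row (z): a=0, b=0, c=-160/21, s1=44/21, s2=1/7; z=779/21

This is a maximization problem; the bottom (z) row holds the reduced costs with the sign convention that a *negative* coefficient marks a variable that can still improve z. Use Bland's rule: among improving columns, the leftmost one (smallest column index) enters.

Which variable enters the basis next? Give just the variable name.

Objective-row coefficients: a: 0, b: 0, c: -160/21, s1: 44/21, s2: 1/7.
Improving columns: c. Bland's rule picks the smallest column index → c.

c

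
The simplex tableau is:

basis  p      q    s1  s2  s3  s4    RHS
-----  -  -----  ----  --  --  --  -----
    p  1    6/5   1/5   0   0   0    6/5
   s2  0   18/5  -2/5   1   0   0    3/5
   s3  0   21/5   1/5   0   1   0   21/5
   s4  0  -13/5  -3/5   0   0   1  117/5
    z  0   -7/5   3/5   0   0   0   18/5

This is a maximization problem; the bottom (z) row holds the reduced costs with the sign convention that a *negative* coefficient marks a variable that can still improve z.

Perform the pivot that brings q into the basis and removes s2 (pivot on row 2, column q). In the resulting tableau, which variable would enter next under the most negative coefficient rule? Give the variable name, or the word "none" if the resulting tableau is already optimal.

Pivot element 18/5. New z-row = old z-row − (-7/5)·(row 2/(18/5)).
Updated z-row coefficients: p: 0, q: 0, s1: 4/9, s2: 7/18, s3: 0, s4: 0.
No coefficient is strictly negative; the tableau after this pivot is optimal.

none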